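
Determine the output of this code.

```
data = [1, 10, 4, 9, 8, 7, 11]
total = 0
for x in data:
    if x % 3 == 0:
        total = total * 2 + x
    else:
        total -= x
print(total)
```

-47

x=1: not %3==0, total = 0-1 = -1
x=10: not %3==0, total = (-1)-10 = -11
x=4: not %3==0, total = (-11)-4 = -15
x=9: %3==0, total = (-15)*2+9 = -21
x=8: not %3==0, total = (-21)-8 = -29
x=7: not %3==0, total = (-29)-7 = -36
x=11: not %3==0, total = (-36)-11 = -47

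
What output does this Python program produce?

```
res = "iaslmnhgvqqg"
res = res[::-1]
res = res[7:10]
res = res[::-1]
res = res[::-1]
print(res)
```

reverse → 'gqqvghnmlsai'
slice [7:10] → 'mls'
reverse → 'slm'
reverse → 'mls'

mls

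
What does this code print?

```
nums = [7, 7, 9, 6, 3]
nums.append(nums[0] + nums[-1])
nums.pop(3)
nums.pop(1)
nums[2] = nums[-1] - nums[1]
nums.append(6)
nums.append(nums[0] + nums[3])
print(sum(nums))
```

append nums[0]+nums[-1] = 7+3 = 10 → [7, 7, 9, 6, 3, 10]
pop(3) removes 6 → [7, 7, 9, 3, 10]
pop(1) removes 7 → [7, 9, 3, 10]
nums[2] = nums[-1]-nums[1] = 10-9 = 1 → [7, 9, 1, 10]
append 6 → [7, 9, 1, 10, 6]
append nums[0]+nums[3] = 7+10 = 17 → [7, 9, 1, 10, 6, 17]
sum = 50

50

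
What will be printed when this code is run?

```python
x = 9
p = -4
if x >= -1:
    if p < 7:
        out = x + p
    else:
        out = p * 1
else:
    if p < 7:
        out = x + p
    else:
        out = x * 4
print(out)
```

5

x=9, p=-4
x >= -1 is True; p < 7 is True
→ out = x + p = 5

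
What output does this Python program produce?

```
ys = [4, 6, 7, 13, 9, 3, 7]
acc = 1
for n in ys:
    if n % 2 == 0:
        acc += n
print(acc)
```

11

n=4: even, acc = 1+4 = 5
n=6: even, acc = 5+6 = 11
n=7: not even
n=13: not even
n=9: not even
n=3: not even
n=7: not even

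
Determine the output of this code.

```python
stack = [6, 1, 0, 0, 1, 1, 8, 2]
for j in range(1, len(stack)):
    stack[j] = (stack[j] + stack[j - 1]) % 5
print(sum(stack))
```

j=1: stack[1] = (1+6)%5 = 2 → [6, 2, 0, 0, 1, 1, 8, 2]
j=2: stack[2] = (0+2)%5 = 2 → [6, 2, 2, 0, 1, 1, 8, 2]
j=3: stack[3] = (0+2)%5 = 2 → [6, 2, 2, 2, 1, 1, 8, 2]
j=4: stack[4] = (1+2)%5 = 3 → [6, 2, 2, 2, 3, 1, 8, 2]
j=5: stack[5] = (1+3)%5 = 4 → [6, 2, 2, 2, 3, 4, 8, 2]
j=6: stack[6] = (8+4)%5 = 2 → [6, 2, 2, 2, 3, 4, 2, 2]
j=7: stack[7] = (2+2)%5 = 4 → [6, 2, 2, 2, 3, 4, 2, 4]
sum = 25

25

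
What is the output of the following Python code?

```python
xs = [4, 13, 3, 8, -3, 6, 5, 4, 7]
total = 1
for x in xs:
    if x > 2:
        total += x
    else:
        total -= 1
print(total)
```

50

x=4: >2, total = 1+4 = 5
x=13: >2, total = 5+13 = 18
x=3: >2, total = 18+3 = 21
x=8: >2, total = 21+8 = 29
x=-3: not >2, total = 29-1 = 28
x=6: >2, total = 28+6 = 34
x=5: >2, total = 34+5 = 39
x=4: >2, total = 39+4 = 43
x=7: >2, total = 43+7 = 50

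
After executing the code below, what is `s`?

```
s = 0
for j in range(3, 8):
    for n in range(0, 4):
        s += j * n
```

150

j=3,n=0: s = 0+0 = 0
j=3,n=1: s = 0+3 = 3
j=3,n=2: s = 3+6 = 9
j=3,n=3: s = 9+9 = 18
j=4,n=0: s = 18+0 = 18
j=4,n=1: s = 18+4 = 22
j=4,n=2: s = 22+8 = 30
j=4,n=3: s = 30+12 = 42
j=5,n=0: s = 42+0 = 42
j=5,n=1: s = 42+5 = 47
j=5,n=2: s = 47+10 = 57
j=5,n=3: s = 57+15 = 72
j=6,n=0: s = 72+0 = 72
j=6,n=1: s = 72+6 = 78
j=6,n=2: s = 78+12 = 90
j=6,n=3: s = 90+18 = 108
j=7,n=0: s = 108+0 = 108
j=7,n=1: s = 108+7 = 115
j=7,n=2: s = 115+14 = 129
j=7,n=3: s = 129+21 = 150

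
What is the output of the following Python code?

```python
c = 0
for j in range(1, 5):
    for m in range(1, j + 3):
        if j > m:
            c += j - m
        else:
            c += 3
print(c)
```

46

j=1,m=1: not 1>1, c = 0+3 = 3
j=1,m=2: not 1>2, c = 3+3 = 6
j=1,m=3: not 1>3, c = 6+3 = 9
j=2,m=1: 2>1, c = 9+1 = 10
j=2,m=2: not 2>2, c = 10+3 = 13
j=2,m=3: not 2>3, c = 13+3 = 16
j=2,m=4: not 2>4, c = 16+3 = 19
j=3,m=1: 3>1, c = 19+2 = 21
j=3,m=2: 3>2, c = 21+1 = 22
j=3,m=3: not 3>3, c = 22+3 = 25
j=3,m=4: not 3>4, c = 25+3 = 28
j=3,m=5: not 3>5, c = 28+3 = 31
j=4,m=1: 4>1, c = 31+3 = 34
j=4,m=2: 4>2, c = 34+2 = 36
j=4,m=3: 4>3, c = 36+1 = 37
j=4,m=4: not 4>4, c = 37+3 = 40
j=4,m=5: not 4>5, c = 40+3 = 43
j=4,m=6: not 4>6, c = 43+3 = 46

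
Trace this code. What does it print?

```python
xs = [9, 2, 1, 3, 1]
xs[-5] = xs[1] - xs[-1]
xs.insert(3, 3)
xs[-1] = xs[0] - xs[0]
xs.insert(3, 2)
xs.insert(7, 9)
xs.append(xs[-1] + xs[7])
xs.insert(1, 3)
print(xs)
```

[1, 3, 2, 1, 2, 3, 3, 0, 9, 18]

xs[-5] = xs[1]-xs[-1] = 2-1 = 1 → [1, 2, 1, 3, 1]
insert 3 at 3 → [1, 2, 1, 3, 3, 1]
xs[-1] = xs[0]-xs[0] = 1-1 = 0 → [1, 2, 1, 3, 3, 0]
insert 2 at 3 → [1, 2, 1, 2, 3, 3, 0]
insert 9 at 7 → [1, 2, 1, 2, 3, 3, 0, 9]
append xs[-1]+xs[7] = 9+9 = 18 → [1, 2, 1, 2, 3, 3, 0, 9, 18]
insert 3 at 1 → [1, 3, 2, 1, 2, 3, 3, 0, 9, 18]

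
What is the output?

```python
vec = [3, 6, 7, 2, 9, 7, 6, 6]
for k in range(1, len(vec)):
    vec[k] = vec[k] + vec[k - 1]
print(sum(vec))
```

k=1: vec[1] = 6+3 = 9 → [3, 9, 7, 2, 9, 7, 6, 6]
k=2: vec[2] = 7+9 = 16 → [3, 9, 16, 2, 9, 7, 6, 6]
k=3: vec[3] = 2+16 = 18 → [3, 9, 16, 18, 9, 7, 6, 6]
k=4: vec[4] = 9+18 = 27 → [3, 9, 16, 18, 27, 7, 6, 6]
k=5: vec[5] = 7+27 = 34 → [3, 9, 16, 18, 27, 34, 6, 6]
k=6: vec[6] = 6+34 = 40 → [3, 9, 16, 18, 27, 34, 40, 6]
k=7: vec[7] = 6+40 = 46 → [3, 9, 16, 18, 27, 34, 40, 46]
sum = 193

193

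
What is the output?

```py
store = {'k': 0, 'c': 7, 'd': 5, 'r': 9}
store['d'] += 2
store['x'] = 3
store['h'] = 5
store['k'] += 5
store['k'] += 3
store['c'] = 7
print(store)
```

{'k': 8, 'c': 7, 'd': 7, 'r': 9, 'x': 3, 'h': 5}

store['d'] = 5+2 = 7 → {'k': 0, 'c': 7, 'd': 7, 'r': 9}
store['x'] = 3 → {'k': 0, 'c': 7, 'd': 7, 'r': 9, 'x': 3}
store['h'] = 5 → {'k': 0, 'c': 7, 'd': 7, 'r': 9, 'x': 3, 'h': 5}
store['k'] = 0+5 = 5 → {'k': 5, 'c': 7, 'd': 7, 'r': 9, 'x': 3, 'h': 5}
store['k'] = 5+3 = 8 → {'k': 8, 'c': 7, 'd': 7, 'r': 9, 'x': 3, 'h': 5}
store['c'] = 7 → {'k': 8, 'c': 7, 'd': 7, 'r': 9, 'x': 3, 'h': 5}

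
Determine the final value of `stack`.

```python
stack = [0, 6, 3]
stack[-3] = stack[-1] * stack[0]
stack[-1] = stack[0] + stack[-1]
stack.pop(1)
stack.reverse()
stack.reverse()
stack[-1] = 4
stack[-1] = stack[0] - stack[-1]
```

[0, -4]

stack[-3] = stack[-1]*stack[0] = 3*0 = 0 → [0, 6, 3]
stack[-1] = stack[0]+stack[-1] = 0+3 = 3 → [0, 6, 3]
pop(1) removes 6 → [0, 3]
reverse → [3, 0]
reverse → [0, 3]
stack[-1] = 4 → [0, 4]
stack[-1] = stack[0]-stack[-1] = 0-4 = -4 → [0, -4]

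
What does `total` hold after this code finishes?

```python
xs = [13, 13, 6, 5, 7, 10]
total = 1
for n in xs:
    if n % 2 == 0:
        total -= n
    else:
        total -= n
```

-53

n=13: not even, total = 1-13 = -12
n=13: not even, total = (-12)-13 = -25
n=6: even, total = (-25)-6 = -31
n=5: not even, total = (-31)-5 = -36
n=7: not even, total = (-36)-7 = -43
n=10: even, total = (-43)-10 = -53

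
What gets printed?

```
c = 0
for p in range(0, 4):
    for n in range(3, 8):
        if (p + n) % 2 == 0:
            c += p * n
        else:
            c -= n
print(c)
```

p=0,n=3: odd sum, c = 0-3 = -3
p=0,n=4: even sum, c = (-3)+0 = -3
p=0,n=5: odd sum, c = (-3)-5 = -8
p=0,n=6: even sum, c = (-8)+0 = -8
p=0,n=7: odd sum, c = (-8)-7 = -15
p=1,n=3: even sum, c = (-15)+3 = -12
p=1,n=4: odd sum, c = (-12)-4 = -16
p=1,n=5: even sum, c = (-16)+5 = -11
p=1,n=6: odd sum, c = (-11)-6 = -17
p=1,n=7: even sum, c = (-17)+7 = -10
p=2,n=3: odd sum, c = (-10)-3 = -13
p=2,n=4: even sum, c = (-13)+8 = -5
p=2,n=5: odd sum, c = (-5)-5 = -10
p=2,n=6: even sum, c = (-10)+12 = 2
p=2,n=7: odd sum, c = 2-7 = -5
p=3,n=3: even sum, c = (-5)+9 = 4
p=3,n=4: odd sum, c = 4-4 = 0
p=3,n=5: even sum, c = 0+15 = 15
p=3,n=6: odd sum, c = 15-6 = 9
p=3,n=7: even sum, c = 9+21 = 30

30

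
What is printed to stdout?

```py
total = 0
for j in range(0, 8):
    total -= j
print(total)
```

j=0: total = 0-0 = 0
j=1: total = 0-1 = -1
j=2: total = (-1)-2 = -3
j=3: total = (-3)-3 = -6
j=4: total = (-6)-4 = -10
j=5: total = (-10)-5 = -15
j=6: total = (-15)-6 = -21
j=7: total = (-21)-7 = -28

-28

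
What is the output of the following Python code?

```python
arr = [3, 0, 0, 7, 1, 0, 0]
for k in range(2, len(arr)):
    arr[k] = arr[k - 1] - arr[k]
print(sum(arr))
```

k=2: arr[2] = 0-0 = 0 → [3, 0, 0, 7, 1, 0, 0]
k=3: arr[3] = 0-7 = -7 → [3, 0, 0, -7, 1, 0, 0]
k=4: arr[4] = (-7)-1 = -8 → [3, 0, 0, -7, -8, 0, 0]
k=5: arr[5] = (-8)-0 = -8 → [3, 0, 0, -7, -8, -8, 0]
k=6: arr[6] = (-8)-0 = -8 → [3, 0, 0, -7, -8, -8, -8]
sum = -28

-28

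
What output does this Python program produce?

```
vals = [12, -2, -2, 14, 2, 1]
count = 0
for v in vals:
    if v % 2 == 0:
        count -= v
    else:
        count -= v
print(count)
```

-25

v=12: even, count = 0-12 = -12
v=-2: even, count = (-12)-(-2) = -10
v=-2: even, count = (-10)-(-2) = -8
v=14: even, count = (-8)-14 = -22
v=2: even, count = (-22)-2 = -24
v=1: not even, count = (-24)-1 = -25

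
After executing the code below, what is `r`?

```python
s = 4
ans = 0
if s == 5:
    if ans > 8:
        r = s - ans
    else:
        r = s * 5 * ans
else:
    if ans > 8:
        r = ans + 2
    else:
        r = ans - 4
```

-4

s=4, ans=0
s == 5 is False; ans > 8 is False
→ r = ans - 4 = -4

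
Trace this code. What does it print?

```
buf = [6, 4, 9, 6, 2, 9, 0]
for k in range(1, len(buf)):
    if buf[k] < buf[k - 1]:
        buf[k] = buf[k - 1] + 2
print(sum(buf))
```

79

k=1: 4<6, buf[1] = 6+2 = 8 → [6, 8, 9, 6, 2, 9, 0]
k=2: 9>=8, unchanged → [6, 8, 9, 6, 2, 9, 0]
k=3: 6<9, buf[3] = 9+2 = 11 → [6, 8, 9, 11, 2, 9, 0]
k=4: 2<11, buf[4] = 11+2 = 13 → [6, 8, 9, 11, 13, 9, 0]
k=5: 9<13, buf[5] = 13+2 = 15 → [6, 8, 9, 11, 13, 15, 0]
k=6: 0<15, buf[6] = 15+2 = 17 → [6, 8, 9, 11, 13, 15, 17]
sum = 79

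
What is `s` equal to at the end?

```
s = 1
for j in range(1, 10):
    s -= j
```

j=1: s = 1-1 = 0
j=2: s = 0-2 = -2
j=3: s = (-2)-3 = -5
j=4: s = (-5)-4 = -9
j=5: s = (-9)-5 = -14
j=6: s = (-14)-6 = -20
j=7: s = (-20)-7 = -27
j=8: s = (-27)-8 = -35
j=9: s = (-35)-9 = -44

-44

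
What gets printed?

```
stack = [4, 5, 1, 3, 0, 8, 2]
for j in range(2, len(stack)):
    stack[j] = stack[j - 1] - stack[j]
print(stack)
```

[4, 5, 4, 1, 1, -7, -9]

j=2: stack[2] = 5-1 = 4 → [4, 5, 4, 3, 0, 8, 2]
j=3: stack[3] = 4-3 = 1 → [4, 5, 4, 1, 0, 8, 2]
j=4: stack[4] = 1-0 = 1 → [4, 5, 4, 1, 1, 8, 2]
j=5: stack[5] = 1-8 = -7 → [4, 5, 4, 1, 1, -7, 2]
j=6: stack[6] = (-7)-2 = -9 → [4, 5, 4, 1, 1, -7, -9]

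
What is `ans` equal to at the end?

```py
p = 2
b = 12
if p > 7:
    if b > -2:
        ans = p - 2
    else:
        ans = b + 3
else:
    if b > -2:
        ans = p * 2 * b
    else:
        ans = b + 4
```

p=2, b=12
p > 7 is False; b > -2 is True
→ ans = p * 2 * b = 48

48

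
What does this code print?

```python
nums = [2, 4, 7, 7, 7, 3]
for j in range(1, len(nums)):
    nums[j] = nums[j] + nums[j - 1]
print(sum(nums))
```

j=1: nums[1] = 4+2 = 6 → [2, 6, 7, 7, 7, 3]
j=2: nums[2] = 7+6 = 13 → [2, 6, 13, 7, 7, 3]
j=3: nums[3] = 7+13 = 20 → [2, 6, 13, 20, 7, 3]
j=4: nums[4] = 7+20 = 27 → [2, 6, 13, 20, 27, 3]
j=5: nums[5] = 3+27 = 30 → [2, 6, 13, 20, 27, 30]
sum = 98

98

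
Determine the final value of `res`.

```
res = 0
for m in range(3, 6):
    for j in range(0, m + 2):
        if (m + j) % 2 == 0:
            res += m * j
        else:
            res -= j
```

54

m=3,j=0: odd sum, res = 0-0 = 0
m=3,j=1: even sum, res = 0+3 = 3
m=3,j=2: odd sum, res = 3-2 = 1
m=3,j=3: even sum, res = 1+9 = 10
m=3,j=4: odd sum, res = 10-4 = 6
m=4,j=0: even sum, res = 6+0 = 6
m=4,j=1: odd sum, res = 6-1 = 5
m=4,j=2: even sum, res = 5+8 = 13
m=4,j=3: odd sum, res = 13-3 = 10
m=4,j=4: even sum, res = 10+16 = 26
m=4,j=5: odd sum, res = 26-5 = 21
m=5,j=0: odd sum, res = 21-0 = 21
m=5,j=1: even sum, res = 21+5 = 26
m=5,j=2: odd sum, res = 26-2 = 24
m=5,j=3: even sum, res = 24+15 = 39
m=5,j=4: odd sum, res = 39-4 = 35
m=5,j=5: even sum, res = 35+25 = 60
m=5,j=6: odd sum, res = 60-6 = 54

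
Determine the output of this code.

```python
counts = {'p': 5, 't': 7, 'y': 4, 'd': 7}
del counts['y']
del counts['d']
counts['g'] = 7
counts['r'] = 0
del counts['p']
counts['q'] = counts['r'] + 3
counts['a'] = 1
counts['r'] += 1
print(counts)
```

del 'y' → {'p': 5, 't': 7, 'd': 7}
del 'd' → {'p': 5, 't': 7}
counts['g'] = 7 → {'p': 5, 't': 7, 'g': 7}
counts['r'] = 0 → {'p': 5, 't': 7, 'g': 7, 'r': 0}
del 'p' → {'t': 7, 'g': 7, 'r': 0}
counts['q'] = counts['r']+3 = 3 → {'t': 7, 'g': 7, 'r': 0, 'q': 3}
counts['a'] = 1 → {'t': 7, 'g': 7, 'r': 0, 'q': 3, 'a': 1}
counts['r'] = 0+1 = 1 → {'t': 7, 'g': 7, 'r': 1, 'q': 3, 'a': 1}

{'t': 7, 'g': 7, 'r': 1, 'q': 3, 'a': 1}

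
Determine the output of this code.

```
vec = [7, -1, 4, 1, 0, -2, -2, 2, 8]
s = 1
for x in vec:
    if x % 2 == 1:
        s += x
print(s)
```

x=7: odd, s = 1+7 = 8
x=-1: odd, s = 8+(-1) = 7
x=4: not odd
x=1: odd, s = 7+1 = 8
x=0: not odd
x=-2: not odd
x=-2: not odd
x=2: not odd
x=8: not odd

8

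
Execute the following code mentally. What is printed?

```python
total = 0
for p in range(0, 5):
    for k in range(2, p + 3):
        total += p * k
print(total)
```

145

p=0,k=2: total = 0+0 = 0
p=1,k=2: total = 0+2 = 2
p=1,k=3: total = 2+3 = 5
p=2,k=2: total = 5+4 = 9
p=2,k=3: total = 9+6 = 15
p=2,k=4: total = 15+8 = 23
p=3,k=2: total = 23+6 = 29
p=3,k=3: total = 29+9 = 38
p=3,k=4: total = 38+12 = 50
p=3,k=5: total = 50+15 = 65
p=4,k=2: total = 65+8 = 73
p=4,k=3: total = 73+12 = 85
p=4,k=4: total = 85+16 = 101
p=4,k=5: total = 101+20 = 121
p=4,k=6: total = 121+24 = 145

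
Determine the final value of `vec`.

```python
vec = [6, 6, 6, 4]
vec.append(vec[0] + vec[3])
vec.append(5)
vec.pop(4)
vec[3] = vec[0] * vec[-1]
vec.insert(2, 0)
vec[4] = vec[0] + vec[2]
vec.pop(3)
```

[6, 6, 0, 6, 5]

append vec[0]+vec[3] = 6+4 = 10 → [6, 6, 6, 4, 10]
append 5 → [6, 6, 6, 4, 10, 5]
pop(4) removes 10 → [6, 6, 6, 4, 5]
vec[3] = vec[0]*vec[-1] = 6*5 = 30 → [6, 6, 6, 30, 5]
insert 0 at 2 → [6, 6, 0, 6, 30, 5]
vec[4] = vec[0]+vec[2] = 6+0 = 6 → [6, 6, 0, 6, 6, 5]
pop(3) removes 6 → [6, 6, 0, 6, 5]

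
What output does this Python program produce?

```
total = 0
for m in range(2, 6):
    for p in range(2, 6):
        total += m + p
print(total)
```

112

m=2,p=2: total = 0+4 = 4
m=2,p=3: total = 4+5 = 9
m=2,p=4: total = 9+6 = 15
m=2,p=5: total = 15+7 = 22
m=3,p=2: total = 22+5 = 27
m=3,p=3: total = 27+6 = 33
m=3,p=4: total = 33+7 = 40
m=3,p=5: total = 40+8 = 48
m=4,p=2: total = 48+6 = 54
m=4,p=3: total = 54+7 = 61
m=4,p=4: total = 61+8 = 69
m=4,p=5: total = 69+9 = 78
m=5,p=2: total = 78+7 = 85
m=5,p=3: total = 85+8 = 93
m=5,p=4: total = 93+9 = 102
m=5,p=5: total = 102+10 = 112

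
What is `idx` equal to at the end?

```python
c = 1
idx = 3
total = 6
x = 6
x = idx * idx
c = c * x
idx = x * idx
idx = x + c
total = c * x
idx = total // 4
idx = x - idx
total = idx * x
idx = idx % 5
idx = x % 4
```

1

x = 3*3 = 9
c = 1*9 = 9
idx = 9*3 = 27
idx = 9+9 = 18
total = 9*9 = 81
idx = 81//4 = 20
idx = 9-20 = -11
total = (-11)*9 = -99
idx = (-11)%5 = 4
idx = 9%4 = 1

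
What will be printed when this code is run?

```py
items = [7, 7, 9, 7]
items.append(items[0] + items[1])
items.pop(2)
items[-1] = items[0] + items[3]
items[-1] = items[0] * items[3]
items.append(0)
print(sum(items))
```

append items[0]+items[1] = 7+7 = 14 → [7, 7, 9, 7, 14]
pop(2) removes 9 → [7, 7, 7, 14]
items[-1] = items[0]+items[3] = 7+14 = 21 → [7, 7, 7, 21]
items[-1] = items[0]*items[3] = 7*21 = 147 → [7, 7, 7, 147]
append 0 → [7, 7, 7, 147, 0]
sum = 168

168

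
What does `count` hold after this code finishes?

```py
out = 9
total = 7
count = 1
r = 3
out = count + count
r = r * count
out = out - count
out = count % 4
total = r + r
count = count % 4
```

out = 1+1 = 2
r = 3*1 = 3
out = 2-1 = 1
out = 1%4 = 1
total = 3+3 = 6
count = 1%4 = 1

1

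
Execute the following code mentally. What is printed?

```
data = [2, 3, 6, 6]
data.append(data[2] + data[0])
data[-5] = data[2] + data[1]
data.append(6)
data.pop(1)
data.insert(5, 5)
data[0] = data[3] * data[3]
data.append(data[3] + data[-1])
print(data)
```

append data[2]+data[0] = 6+2 = 8 → [2, 3, 6, 6, 8]
data[-5] = data[2]+data[1] = 6+3 = 9 → [9, 3, 6, 6, 8]
append 6 → [9, 3, 6, 6, 8, 6]
pop(1) removes 3 → [9, 6, 6, 8, 6]
insert 5 at 5 → [9, 6, 6, 8, 6, 5]
data[0] = data[3]*data[3] = 8*8 = 64 → [64, 6, 6, 8, 6, 5]
append data[3]+data[-1] = 8+5 = 13 → [64, 6, 6, 8, 6, 5, 13]

[64, 6, 6, 8, 6, 5, 13]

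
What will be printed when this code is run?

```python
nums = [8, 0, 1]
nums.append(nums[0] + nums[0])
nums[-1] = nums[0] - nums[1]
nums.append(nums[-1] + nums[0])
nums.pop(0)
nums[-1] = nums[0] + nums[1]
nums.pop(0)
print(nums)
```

append nums[0]+nums[0] = 8+8 = 16 → [8, 0, 1, 16]
nums[-1] = nums[0]-nums[1] = 8-0 = 8 → [8, 0, 1, 8]
append nums[-1]+nums[0] = 8+8 = 16 → [8, 0, 1, 8, 16]
pop(0) removes 8 → [0, 1, 8, 16]
nums[-1] = nums[0]+nums[1] = 0+1 = 1 → [0, 1, 8, 1]
pop(0) removes 0 → [1, 8, 1]

[1, 8, 1]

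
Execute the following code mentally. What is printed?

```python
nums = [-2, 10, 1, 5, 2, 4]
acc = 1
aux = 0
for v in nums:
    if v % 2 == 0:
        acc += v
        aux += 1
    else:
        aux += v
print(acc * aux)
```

150

v=-2: even, acc = 1+(-2) = -1; aux=1
v=10: even, acc = (-1)+10 = 9; aux=2
v=1: not even; aux=3
v=5: not even; aux=8
v=2: even, acc = 9+2 = 11; aux=9
v=4: even, acc = 11+4 = 15; aux=10
acc*aux = 15*10 = 150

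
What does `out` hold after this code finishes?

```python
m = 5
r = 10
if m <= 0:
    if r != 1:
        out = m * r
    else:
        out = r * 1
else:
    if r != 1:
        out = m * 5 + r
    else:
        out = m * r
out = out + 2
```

m=5, r=10
m <= 0 is False; r != 1 is True
→ out = m * 5 + r = 35
out = 35+2 = 37

37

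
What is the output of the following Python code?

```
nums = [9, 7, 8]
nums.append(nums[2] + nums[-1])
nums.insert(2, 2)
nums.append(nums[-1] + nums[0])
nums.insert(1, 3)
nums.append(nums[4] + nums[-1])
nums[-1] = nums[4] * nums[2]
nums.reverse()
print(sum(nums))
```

append nums[2]+nums[-1] = 8+8 = 16 → [9, 7, 8, 16]
insert 2 at 2 → [9, 7, 2, 8, 16]
append nums[-1]+nums[0] = 16+9 = 25 → [9, 7, 2, 8, 16, 25]
insert 3 at 1 → [9, 3, 7, 2, 8, 16, 25]
append nums[4]+nums[-1] = 8+25 = 33 → [9, 3, 7, 2, 8, 16, 25, 33]
nums[-1] = nums[4]*nums[2] = 8*7 = 56 → [9, 3, 7, 2, 8, 16, 25, 56]
reverse → [56, 25, 16, 8, 2, 7, 3, 9]
sum = 126

126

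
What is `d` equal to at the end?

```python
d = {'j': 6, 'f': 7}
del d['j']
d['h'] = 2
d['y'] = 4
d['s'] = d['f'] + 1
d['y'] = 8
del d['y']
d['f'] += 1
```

{'f': 8, 'h': 2, 's': 8}

del 'j' → {'f': 7}
d['h'] = 2 → {'f': 7, 'h': 2}
d['y'] = 4 → {'f': 7, 'h': 2, 'y': 4}
d['s'] = d['f']+1 = 8 → {'f': 7, 'h': 2, 'y': 4, 's': 8}
d['y'] = 8 → {'f': 7, 'h': 2, 'y': 8, 's': 8}
del 'y' → {'f': 7, 'h': 2, 's': 8}
d['f'] = 7+1 = 8 → {'f': 8, 'h': 2, 's': 8}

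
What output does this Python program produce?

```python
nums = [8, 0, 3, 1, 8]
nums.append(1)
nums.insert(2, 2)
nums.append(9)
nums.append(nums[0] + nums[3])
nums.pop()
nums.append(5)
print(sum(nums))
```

append 1 → [8, 0, 3, 1, 8, 1]
insert 2 at 2 → [8, 0, 2, 3, 1, 8, 1]
append 9 → [8, 0, 2, 3, 1, 8, 1, 9]
append nums[0]+nums[3] = 8+3 = 11 → [8, 0, 2, 3, 1, 8, 1, 9, 11]
pop() removes 11 → [8, 0, 2, 3, 1, 8, 1, 9]
append 5 → [8, 0, 2, 3, 1, 8, 1, 9, 5]
sum = 37

37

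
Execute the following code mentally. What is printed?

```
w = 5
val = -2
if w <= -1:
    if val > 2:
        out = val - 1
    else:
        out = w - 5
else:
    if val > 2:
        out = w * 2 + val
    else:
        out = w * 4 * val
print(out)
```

w=5, val=-2
w <= -1 is False; val > 2 is False
→ out = w * 4 * val = -40

-40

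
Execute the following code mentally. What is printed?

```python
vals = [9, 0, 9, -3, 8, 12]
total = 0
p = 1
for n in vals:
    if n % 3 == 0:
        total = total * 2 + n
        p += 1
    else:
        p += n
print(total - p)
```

n=9: %3==0, total = 0*2+9 = 9; p=2
n=0: %3==0, total = 9*2+0 = 18; p=3
n=9: %3==0, total = 18*2+9 = 45; p=4
n=-3: %3==0, total = 45*2+(-3) = 87; p=5
n=8: not %3==0; p=13
n=12: %3==0, total = 87*2+12 = 186; p=14
total-p = 186-14 = 172

172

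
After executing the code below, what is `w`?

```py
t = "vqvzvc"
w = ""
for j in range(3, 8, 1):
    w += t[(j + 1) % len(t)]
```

'vcvqv'

j=3: add t[4]='v' → 'v'
j=4: add t[5]='c' → 'vc'
j=5: add t[0]='v' → 'vcv'
j=6: add t[1]='q' → 'vcvq'
j=7: add t[2]='v' → 'vcvqv'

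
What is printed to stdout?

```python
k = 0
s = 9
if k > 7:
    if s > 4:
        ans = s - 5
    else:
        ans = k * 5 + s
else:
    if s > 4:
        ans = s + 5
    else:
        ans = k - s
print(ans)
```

k=0, s=9
k > 7 is False; s > 4 is True
→ ans = s + 5 = 14

14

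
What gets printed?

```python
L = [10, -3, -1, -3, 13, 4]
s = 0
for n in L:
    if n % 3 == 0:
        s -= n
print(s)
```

6

n=10: not %3==0
n=-3: %3==0, s = 0-(-3) = 3
n=-1: not %3==0
n=-3: %3==0, s = 3-(-3) = 6
n=13: not %3==0
n=4: not %3==0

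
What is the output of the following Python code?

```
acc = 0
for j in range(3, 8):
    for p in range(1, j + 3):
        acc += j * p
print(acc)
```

800

j=3,p=1: acc = 0+3 = 3
j=3,p=2: acc = 3+6 = 9
j=3,p=3: acc = 9+9 = 18
j=3,p=4: acc = 18+12 = 30
j=3,p=5: acc = 30+15 = 45
j=4,p=1: acc = 45+4 = 49
j=4,p=2: acc = 49+8 = 57
j=4,p=3: acc = 57+12 = 69
j=4,p=4: acc = 69+16 = 85
j=4,p=5: acc = 85+20 = 105
j=4,p=6: acc = 105+24 = 129
j=5,p=1: acc = 129+5 = 134
j=5,p=2: acc = 134+10 = 144
j=5,p=3: acc = 144+15 = 159
j=5,p=4: acc = 159+20 = 179
j=5,p=5: acc = 179+25 = 204
j=5,p=6: acc = 204+30 = 234
j=5,p=7: acc = 234+35 = 269
j=6,p=1: acc = 269+6 = 275
j=6,p=2: acc = 275+12 = 287
j=6,p=3: acc = 287+18 = 305
j=6,p=4: acc = 305+24 = 329
j=6,p=5: acc = 329+30 = 359
j=6,p=6: acc = 359+36 = 395
j=6,p=7: acc = 395+42 = 437
j=6,p=8: acc = 437+48 = 485
j=7,p=1: acc = 485+7 = 492
j=7,p=2: acc = 492+14 = 506
j=7,p=3: acc = 506+21 = 527
j=7,p=4: acc = 527+28 = 555
j=7,p=5: acc = 555+35 = 590
j=7,p=6: acc = 590+42 = 632
j=7,p=7: acc = 632+49 = 681
j=7,p=8: acc = 681+56 = 737
j=7,p=9: acc = 737+63 = 800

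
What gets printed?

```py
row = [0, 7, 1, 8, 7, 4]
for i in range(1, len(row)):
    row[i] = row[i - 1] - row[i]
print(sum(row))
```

-81

i=1: row[1] = 0-7 = -7 → [0, -7, 1, 8, 7, 4]
i=2: row[2] = (-7)-1 = -8 → [0, -7, -8, 8, 7, 4]
i=3: row[3] = (-8)-8 = -16 → [0, -7, -8, -16, 7, 4]
i=4: row[4] = (-16)-7 = -23 → [0, -7, -8, -16, -23, 4]
i=5: row[5] = (-23)-4 = -27 → [0, -7, -8, -16, -23, -27]
sum = -81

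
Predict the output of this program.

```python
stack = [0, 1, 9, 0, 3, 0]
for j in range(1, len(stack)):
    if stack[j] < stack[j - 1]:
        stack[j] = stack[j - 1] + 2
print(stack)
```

j=1: 1>=0, unchanged → [0, 1, 9, 0, 3, 0]
j=2: 9>=1, unchanged → [0, 1, 9, 0, 3, 0]
j=3: 0<9, stack[3] = 9+2 = 11 → [0, 1, 9, 11, 3, 0]
j=4: 3<11, stack[4] = 11+2 = 13 → [0, 1, 9, 11, 13, 0]
j=5: 0<13, stack[5] = 13+2 = 15 → [0, 1, 9, 11, 13, 15]

[0, 1, 9, 11, 13, 15]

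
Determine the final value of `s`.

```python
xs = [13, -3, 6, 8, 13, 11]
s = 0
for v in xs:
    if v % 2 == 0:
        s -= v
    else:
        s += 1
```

v=13: not even, s = 0+1 = 1
v=-3: not even, s = 1+1 = 2
v=6: even, s = 2-6 = -4
v=8: even, s = (-4)-8 = -12
v=13: not even, s = (-12)+1 = -11
v=11: not even, s = (-11)+1 = -10

-10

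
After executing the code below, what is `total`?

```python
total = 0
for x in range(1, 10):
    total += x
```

x=1: total = 0+1 = 1
x=2: total = 1+2 = 3
x=3: total = 3+3 = 6
x=4: total = 6+4 = 10
x=5: total = 10+5 = 15
x=6: total = 15+6 = 21
x=7: total = 21+7 = 28
x=8: total = 28+8 = 36
x=9: total = 36+9 = 45

45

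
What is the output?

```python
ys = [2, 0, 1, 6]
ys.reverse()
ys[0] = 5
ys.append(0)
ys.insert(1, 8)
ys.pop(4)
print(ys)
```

reverse → [6, 1, 0, 2]
ys[0] = 5 → [5, 1, 0, 2]
append 0 → [5, 1, 0, 2, 0]
insert 8 at 1 → [5, 8, 1, 0, 2, 0]
pop(4) removes 2 → [5, 8, 1, 0, 0]

[5, 8, 1, 0, 0]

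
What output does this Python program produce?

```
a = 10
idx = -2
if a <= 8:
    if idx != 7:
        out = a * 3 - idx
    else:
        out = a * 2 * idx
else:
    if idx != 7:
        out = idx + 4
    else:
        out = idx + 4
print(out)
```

2

a=10, idx=-2
a <= 8 is False; idx != 7 is True
→ out = idx + 4 = 2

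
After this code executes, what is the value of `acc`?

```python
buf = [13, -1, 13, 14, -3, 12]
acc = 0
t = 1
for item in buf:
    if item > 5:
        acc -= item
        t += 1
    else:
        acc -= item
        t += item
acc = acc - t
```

-49

item=13: >5, acc = 0-13 = -13; t=2
item=-1: not >5, acc = (-13)-(-1) = -12; t=1
item=13: >5, acc = (-12)-13 = -25; t=2
item=14: >5, acc = (-25)-14 = -39; t=3
item=-3: not >5, acc = (-39)-(-3) = -36; t=0
item=12: >5, acc = (-36)-12 = -48; t=1
acc-t = (-48)-1 = -49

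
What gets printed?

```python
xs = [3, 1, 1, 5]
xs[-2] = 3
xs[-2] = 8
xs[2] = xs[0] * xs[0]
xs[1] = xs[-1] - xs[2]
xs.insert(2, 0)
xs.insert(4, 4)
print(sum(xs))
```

xs[-2] = 3 → [3, 1, 3, 5]
xs[-2] = 8 → [3, 1, 8, 5]
xs[2] = xs[0]*xs[0] = 3*3 = 9 → [3, 1, 9, 5]
xs[1] = xs[-1]-xs[2] = 5-9 = -4 → [3, -4, 9, 5]
insert 0 at 2 → [3, -4, 0, 9, 5]
insert 4 at 4 → [3, -4, 0, 9, 4, 5]
sum = 17

17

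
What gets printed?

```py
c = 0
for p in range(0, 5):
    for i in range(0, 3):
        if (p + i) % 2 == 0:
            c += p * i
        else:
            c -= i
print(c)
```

9

p=0,i=0: even sum, c = 0+0 = 0
p=0,i=1: odd sum, c = 0-1 = -1
p=0,i=2: even sum, c = (-1)+0 = -1
p=1,i=0: odd sum, c = (-1)-0 = -1
p=1,i=1: even sum, c = (-1)+1 = 0
p=1,i=2: odd sum, c = 0-2 = -2
p=2,i=0: even sum, c = (-2)+0 = -2
p=2,i=1: odd sum, c = (-2)-1 = -3
p=2,i=2: even sum, c = (-3)+4 = 1
p=3,i=0: odd sum, c = 1-0 = 1
p=3,i=1: even sum, c = 1+3 = 4
p=3,i=2: odd sum, c = 4-2 = 2
p=4,i=0: even sum, c = 2+0 = 2
p=4,i=1: odd sum, c = 2-1 = 1
p=4,i=2: even sum, c = 1+8 = 9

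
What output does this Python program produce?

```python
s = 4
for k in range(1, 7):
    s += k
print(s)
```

25

k=1: s = 4+1 = 5
k=2: s = 5+2 = 7
k=3: s = 7+3 = 10
k=4: s = 10+4 = 14
k=5: s = 14+5 = 19
k=6: s = 19+6 = 25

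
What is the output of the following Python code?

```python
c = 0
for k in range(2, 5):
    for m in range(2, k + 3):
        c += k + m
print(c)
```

k=2,m=2: c = 0+4 = 4
k=2,m=3: c = 4+5 = 9
k=2,m=4: c = 9+6 = 15
k=3,m=2: c = 15+5 = 20
k=3,m=3: c = 20+6 = 26
k=3,m=4: c = 26+7 = 33
k=3,m=5: c = 33+8 = 41
k=4,m=2: c = 41+6 = 47
k=4,m=3: c = 47+7 = 54
k=4,m=4: c = 54+8 = 62
k=4,m=5: c = 62+9 = 71
k=4,m=6: c = 71+10 = 81

81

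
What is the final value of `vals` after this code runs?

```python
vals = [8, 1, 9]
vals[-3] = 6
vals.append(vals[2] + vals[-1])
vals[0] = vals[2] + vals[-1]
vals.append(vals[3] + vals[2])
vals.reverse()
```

[27, 18, 9, 1, 27]

vals[-3] = 6 → [6, 1, 9]
append vals[2]+vals[-1] = 9+9 = 18 → [6, 1, 9, 18]
vals[0] = vals[2]+vals[-1] = 9+18 = 27 → [27, 1, 9, 18]
append vals[3]+vals[2] = 18+9 = 27 → [27, 1, 9, 18, 27]
reverse → [27, 18, 9, 1, 27]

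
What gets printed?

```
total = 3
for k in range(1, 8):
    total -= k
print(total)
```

-25

k=1: total = 3-1 = 2
k=2: total = 2-2 = 0
k=3: total = 0-3 = -3
k=4: total = (-3)-4 = -7
k=5: total = (-7)-5 = -12
k=6: total = (-12)-6 = -18
k=7: total = (-18)-7 = -25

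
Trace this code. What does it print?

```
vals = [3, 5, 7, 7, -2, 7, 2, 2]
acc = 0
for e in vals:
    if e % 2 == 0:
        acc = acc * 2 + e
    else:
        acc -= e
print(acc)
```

e=3: not even, acc = 0-3 = -3
e=5: not even, acc = (-3)-5 = -8
e=7: not even, acc = (-8)-7 = -15
e=7: not even, acc = (-15)-7 = -22
e=-2: even, acc = (-22)*2+(-2) = -46
e=7: not even, acc = (-46)-7 = -53
e=2: even, acc = (-53)*2+2 = -104
e=2: even, acc = (-104)*2+2 = -206

-206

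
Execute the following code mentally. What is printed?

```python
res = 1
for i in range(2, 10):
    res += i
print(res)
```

i=2: res = 1+2 = 3
i=3: res = 3+3 = 6
i=4: res = 6+4 = 10
i=5: res = 10+5 = 15
i=6: res = 15+6 = 21
i=7: res = 21+7 = 28
i=8: res = 28+8 = 36
i=9: res = 36+9 = 45

45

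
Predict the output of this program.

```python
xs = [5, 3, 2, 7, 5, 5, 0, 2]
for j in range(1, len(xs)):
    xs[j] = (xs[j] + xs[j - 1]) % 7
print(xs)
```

j=1: xs[1] = (3+5)%7 = 1 → [5, 1, 2, 7, 5, 5, 0, 2]
j=2: xs[2] = (2+1)%7 = 3 → [5, 1, 3, 7, 5, 5, 0, 2]
j=3: xs[3] = (7+3)%7 = 3 → [5, 1, 3, 3, 5, 5, 0, 2]
j=4: xs[4] = (5+3)%7 = 1 → [5, 1, 3, 3, 1, 5, 0, 2]
j=5: xs[5] = (5+1)%7 = 6 → [5, 1, 3, 3, 1, 6, 0, 2]
j=6: xs[6] = (0+6)%7 = 6 → [5, 1, 3, 3, 1, 6, 6, 2]
j=7: xs[7] = (2+6)%7 = 1 → [5, 1, 3, 3, 1, 6, 6, 1]

[5, 1, 3, 3, 1, 6, 6, 1]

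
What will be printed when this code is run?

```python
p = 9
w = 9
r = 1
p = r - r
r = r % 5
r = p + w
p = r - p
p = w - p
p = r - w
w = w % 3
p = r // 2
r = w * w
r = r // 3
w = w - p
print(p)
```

4

p = 1-1 = 0
r = 1%5 = 1
r = 0+9 = 9
p = 9-0 = 9
p = 9-9 = 0
p = 9-9 = 0
w = 9%3 = 0
p = 9//2 = 4
r = 0*0 = 0
r = 0//3 = 0
w = 0-4 = -4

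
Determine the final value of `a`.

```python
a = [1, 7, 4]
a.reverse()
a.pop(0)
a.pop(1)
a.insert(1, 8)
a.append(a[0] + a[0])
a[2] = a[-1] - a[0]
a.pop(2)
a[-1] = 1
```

[7, 1]

reverse → [4, 7, 1]
pop(0) removes 4 → [7, 1]
pop(1) removes 1 → [7]
insert 8 at 1 → [7, 8]
append a[0]+a[0] = 7+7 = 14 → [7, 8, 14]
a[2] = a[-1]-a[0] = 14-7 = 7 → [7, 8, 7]
pop(2) removes 7 → [7, 8]
a[-1] = 1 → [7, 1]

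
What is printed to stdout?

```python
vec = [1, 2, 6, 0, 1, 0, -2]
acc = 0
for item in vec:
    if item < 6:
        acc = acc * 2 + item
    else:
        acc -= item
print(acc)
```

-30

item=1: <6, acc = 0*2+1 = 1
item=2: <6, acc = 1*2+2 = 4
item=6: not <6, acc = 4-6 = -2
item=0: <6, acc = (-2)*2+0 = -4
item=1: <6, acc = (-4)*2+1 = -7
item=0: <6, acc = (-7)*2+0 = -14
item=-2: <6, acc = (-14)*2+(-2) = -30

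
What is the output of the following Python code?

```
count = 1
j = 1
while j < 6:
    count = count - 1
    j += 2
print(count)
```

j=1: count = 1-1 = 0
j=3: count = 0-1 = -1
j=5: count = (-1)-1 = -2

-2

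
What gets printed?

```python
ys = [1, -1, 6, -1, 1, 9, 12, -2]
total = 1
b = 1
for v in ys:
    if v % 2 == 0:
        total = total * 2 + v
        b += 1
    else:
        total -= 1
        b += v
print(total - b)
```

13

v=1: not even, total = 1-1 = 0; b=2
v=-1: not even, total = 0-1 = -1; b=1
v=6: even, total = (-1)*2+6 = 4; b=2
v=-1: not even, total = 4-1 = 3; b=1
v=1: not even, total = 3-1 = 2; b=2
v=9: not even, total = 2-1 = 1; b=11
v=12: even, total = 1*2+12 = 14; b=12
v=-2: even, total = 14*2+(-2) = 26; b=13
total-b = 26-13 = 13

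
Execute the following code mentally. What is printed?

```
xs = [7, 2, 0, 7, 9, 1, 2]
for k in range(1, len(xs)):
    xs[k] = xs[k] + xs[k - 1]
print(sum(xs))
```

k=1: xs[1] = 2+7 = 9 → [7, 9, 0, 7, 9, 1, 2]
k=2: xs[2] = 0+9 = 9 → [7, 9, 9, 7, 9, 1, 2]
k=3: xs[3] = 7+9 = 16 → [7, 9, 9, 16, 9, 1, 2]
k=4: xs[4] = 9+16 = 25 → [7, 9, 9, 16, 25, 1, 2]
k=5: xs[5] = 1+25 = 26 → [7, 9, 9, 16, 25, 26, 2]
k=6: xs[6] = 2+26 = 28 → [7, 9, 9, 16, 25, 26, 28]
sum = 120

120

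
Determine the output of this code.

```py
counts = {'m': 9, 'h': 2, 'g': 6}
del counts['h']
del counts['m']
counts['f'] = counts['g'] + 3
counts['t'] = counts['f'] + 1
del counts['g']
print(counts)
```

del 'h' → {'m': 9, 'g': 6}
del 'm' → {'g': 6}
counts['f'] = counts['g']+3 = 9 → {'g': 6, 'f': 9}
counts['t'] = counts['f']+1 = 10 → {'g': 6, 'f': 9, 't': 10}
del 'g' → {'f': 9, 't': 10}

{'f': 9, 't': 10}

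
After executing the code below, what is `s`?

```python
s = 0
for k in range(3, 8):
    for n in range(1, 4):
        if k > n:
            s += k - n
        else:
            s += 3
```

k=3,n=1: 3>1, s = 0+2 = 2
k=3,n=2: 3>2, s = 2+1 = 3
k=3,n=3: not 3>3, s = 3+3 = 6
k=4,n=1: 4>1, s = 6+3 = 9
k=4,n=2: 4>2, s = 9+2 = 11
k=4,n=3: 4>3, s = 11+1 = 12
k=5,n=1: 5>1, s = 12+4 = 16
k=5,n=2: 5>2, s = 16+3 = 19
k=5,n=3: 5>3, s = 19+2 = 21
k=6,n=1: 6>1, s = 21+5 = 26
k=6,n=2: 6>2, s = 26+4 = 30
k=6,n=3: 6>3, s = 30+3 = 33
k=7,n=1: 7>1, s = 33+6 = 39
k=7,n=2: 7>2, s = 39+5 = 44
k=7,n=3: 7>3, s = 44+4 = 48

48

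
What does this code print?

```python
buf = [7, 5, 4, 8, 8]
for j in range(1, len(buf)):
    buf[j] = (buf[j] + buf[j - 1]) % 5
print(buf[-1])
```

2

j=1: buf[1] = (5+7)%5 = 2 → [7, 2, 4, 8, 8]
j=2: buf[2] = (4+2)%5 = 1 → [7, 2, 1, 8, 8]
j=3: buf[3] = (8+1)%5 = 4 → [7, 2, 1, 4, 8]
j=4: buf[4] = (8+4)%5 = 2 → [7, 2, 1, 4, 2]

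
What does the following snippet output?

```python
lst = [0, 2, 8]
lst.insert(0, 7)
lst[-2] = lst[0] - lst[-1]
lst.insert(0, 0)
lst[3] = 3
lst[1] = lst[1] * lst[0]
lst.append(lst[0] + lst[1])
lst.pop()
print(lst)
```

[0, 0, 0, 3, 8]

insert 7 at 0 → [7, 0, 2, 8]
lst[-2] = lst[0]-lst[-1] = 7-8 = -1 → [7, 0, -1, 8]
insert 0 at 0 → [0, 7, 0, -1, 8]
lst[3] = 3 → [0, 7, 0, 3, 8]
lst[1] = lst[1]*lst[0] = 7*0 = 0 → [0, 0, 0, 3, 8]
append lst[0]+lst[1] = 0+0 = 0 → [0, 0, 0, 3, 8, 0]
pop() removes 0 → [0, 0, 0, 3, 8]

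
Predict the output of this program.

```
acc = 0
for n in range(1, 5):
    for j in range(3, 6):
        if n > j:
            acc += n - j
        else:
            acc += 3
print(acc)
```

n=1,j=3: not 1>3, acc = 0+3 = 3
n=1,j=4: not 1>4, acc = 3+3 = 6
n=1,j=5: not 1>5, acc = 6+3 = 9
n=2,j=3: not 2>3, acc = 9+3 = 12
n=2,j=4: not 2>4, acc = 12+3 = 15
n=2,j=5: not 2>5, acc = 15+3 = 18
n=3,j=3: not 3>3, acc = 18+3 = 21
n=3,j=4: not 3>4, acc = 21+3 = 24
n=3,j=5: not 3>5, acc = 24+3 = 27
n=4,j=3: 4>3, acc = 27+1 = 28
n=4,j=4: not 4>4, acc = 28+3 = 31
n=4,j=5: not 4>5, acc = 31+3 = 34

34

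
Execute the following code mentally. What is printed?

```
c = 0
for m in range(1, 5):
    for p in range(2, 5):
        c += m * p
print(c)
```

m=1,p=2: c = 0+2 = 2
m=1,p=3: c = 2+3 = 5
m=1,p=4: c = 5+4 = 9
m=2,p=2: c = 9+4 = 13
m=2,p=3: c = 13+6 = 19
m=2,p=4: c = 19+8 = 27
m=3,p=2: c = 27+6 = 33
m=3,p=3: c = 33+9 = 42
m=3,p=4: c = 42+12 = 54
m=4,p=2: c = 54+8 = 62
m=4,p=3: c = 62+12 = 74
m=4,p=4: c = 74+16 = 90

90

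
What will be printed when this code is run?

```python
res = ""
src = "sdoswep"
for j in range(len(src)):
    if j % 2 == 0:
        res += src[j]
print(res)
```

sowp

j=0: add 's' → 's'
j=1: skip
j=2: add 'o' → 'so'
j=3: skip
j=4: add 'w' → 'sow'
j=5: skip
j=6: add 'p' → 'sowp'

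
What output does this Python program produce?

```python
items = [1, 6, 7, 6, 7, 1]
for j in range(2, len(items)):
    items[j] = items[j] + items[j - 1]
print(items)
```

[1, 6, 13, 19, 26, 27]

j=2: items[2] = 7+6 = 13 → [1, 6, 13, 6, 7, 1]
j=3: items[3] = 6+13 = 19 → [1, 6, 13, 19, 7, 1]
j=4: items[4] = 7+19 = 26 → [1, 6, 13, 19, 26, 1]
j=5: items[5] = 1+26 = 27 → [1, 6, 13, 19, 26, 27]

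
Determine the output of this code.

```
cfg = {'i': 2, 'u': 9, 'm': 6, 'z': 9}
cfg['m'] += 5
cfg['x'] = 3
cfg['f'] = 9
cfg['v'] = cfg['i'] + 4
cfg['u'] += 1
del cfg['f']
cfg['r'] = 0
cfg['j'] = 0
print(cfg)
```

cfg['m'] = 6+5 = 11 → {'i': 2, 'u': 9, 'm': 11, 'z': 9}
cfg['x'] = 3 → {'i': 2, 'u': 9, 'm': 11, 'z': 9, 'x': 3}
cfg['f'] = 9 → {'i': 2, 'u': 9, 'm': 11, 'z': 9, 'x': 3, 'f': 9}
cfg['v'] = cfg['i']+4 = 6 → {'i': 2, 'u': 9, 'm': 11, 'z': 9, 'x': 3, 'f': 9, 'v': 6}
cfg['u'] = 9+1 = 10 → {'i': 2, 'u': 10, 'm': 11, 'z': 9, 'x': 3, 'f': 9, 'v': 6}
del 'f' → {'i': 2, 'u': 10, 'm': 11, 'z': 9, 'x': 3, 'v': 6}
cfg['r'] = 0 → {'i': 2, 'u': 10, 'm': 11, 'z': 9, 'x': 3, 'v': 6, 'r': 0}
cfg['j'] = 0 → {'i': 2, 'u': 10, 'm': 11, 'z': 9, 'x': 3, 'v': 6, 'r': 0, 'j': 0}

{'i': 2, 'u': 10, 'm': 11, 'z': 9, 'x': 3, 'v': 6, 'r': 0, 'j': 0}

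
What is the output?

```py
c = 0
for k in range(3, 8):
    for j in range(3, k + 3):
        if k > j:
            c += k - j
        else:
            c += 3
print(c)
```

65

k=3,j=3: not 3>3, c = 0+3 = 3
k=3,j=4: not 3>4, c = 3+3 = 6
k=3,j=5: not 3>5, c = 6+3 = 9
k=4,j=3: 4>3, c = 9+1 = 10
k=4,j=4: not 4>4, c = 10+3 = 13
k=4,j=5: not 4>5, c = 13+3 = 16
k=4,j=6: not 4>6, c = 16+3 = 19
k=5,j=3: 5>3, c = 19+2 = 21
k=5,j=4: 5>4, c = 21+1 = 22
k=5,j=5: not 5>5, c = 22+3 = 25
k=5,j=6: not 5>6, c = 25+3 = 28
k=5,j=7: not 5>7, c = 28+3 = 31
k=6,j=3: 6>3, c = 31+3 = 34
k=6,j=4: 6>4, c = 34+2 = 36
k=6,j=5: 6>5, c = 36+1 = 37
k=6,j=6: not 6>6, c = 37+3 = 40
k=6,j=7: not 6>7, c = 40+3 = 43
k=6,j=8: not 6>8, c = 43+3 = 46
k=7,j=3: 7>3, c = 46+4 = 50
k=7,j=4: 7>4, c = 50+3 = 53
k=7,j=5: 7>5, c = 53+2 = 55
k=7,j=6: 7>6, c = 55+1 = 56
k=7,j=7: not 7>7, c = 56+3 = 59
k=7,j=8: not 7>8, c = 59+3 = 62
k=7,j=9: not 7>9, c = 62+3 = 65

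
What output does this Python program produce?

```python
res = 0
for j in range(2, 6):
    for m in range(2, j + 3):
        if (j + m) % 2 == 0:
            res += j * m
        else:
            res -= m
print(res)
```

130

j=2,m=2: even sum, res = 0+4 = 4
j=2,m=3: odd sum, res = 4-3 = 1
j=2,m=4: even sum, res = 1+8 = 9
j=3,m=2: odd sum, res = 9-2 = 7
j=3,m=3: even sum, res = 7+9 = 16
j=3,m=4: odd sum, res = 16-4 = 12
j=3,m=5: even sum, res = 12+15 = 27
j=4,m=2: even sum, res = 27+8 = 35
j=4,m=3: odd sum, res = 35-3 = 32
j=4,m=4: even sum, res = 32+16 = 48
j=4,m=5: odd sum, res = 48-5 = 43
j=4,m=6: even sum, res = 43+24 = 67
j=5,m=2: odd sum, res = 67-2 = 65
j=5,m=3: even sum, res = 65+15 = 80
j=5,m=4: odd sum, res = 80-4 = 76
j=5,m=5: even sum, res = 76+25 = 101
j=5,m=6: odd sum, res = 101-6 = 95
j=5,m=7: even sum, res = 95+35 = 130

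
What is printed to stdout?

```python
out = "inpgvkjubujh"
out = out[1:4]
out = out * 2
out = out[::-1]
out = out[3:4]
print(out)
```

slice [1:4] → 'npg'
repeat ×2 → 'npgnpg'
reverse → 'gpngpn'
slice [3:4] → 'g'

g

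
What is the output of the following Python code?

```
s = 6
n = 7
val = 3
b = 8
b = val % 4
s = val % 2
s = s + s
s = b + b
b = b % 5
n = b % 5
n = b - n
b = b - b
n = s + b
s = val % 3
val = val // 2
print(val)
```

1

b = 3%4 = 3
s = 3%2 = 1
s = 1+1 = 2
s = 3+3 = 6
b = 3%5 = 3
n = 3%5 = 3
n = 3-3 = 0
b = 3-3 = 0
n = 6+0 = 6
s = 3%3 = 0
val = 3//2 = 1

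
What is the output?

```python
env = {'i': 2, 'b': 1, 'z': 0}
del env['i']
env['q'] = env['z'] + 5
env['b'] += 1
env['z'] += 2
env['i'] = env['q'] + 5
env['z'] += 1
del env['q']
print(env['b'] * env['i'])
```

del 'i' → {'b': 1, 'z': 0}
env['q'] = env['z']+5 = 5 → {'b': 1, 'z': 0, 'q': 5}
env['b'] = 1+1 = 2 → {'b': 2, 'z': 0, 'q': 5}
env['z'] = 0+2 = 2 → {'b': 2, 'z': 2, 'q': 5}
env['i'] = env['q']+5 = 10 → {'b': 2, 'z': 2, 'q': 5, 'i': 10}
env['z'] = 2+1 = 3 → {'b': 2, 'z': 3, 'q': 5, 'i': 10}
del 'q' → {'b': 2, 'z': 3, 'i': 10}
env['b']*env['i'] = 2*10 = 20

20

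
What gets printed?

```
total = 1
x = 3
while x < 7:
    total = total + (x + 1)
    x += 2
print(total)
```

11

x=3: total = 1+4 = 5
x=5: total = 5+6 = 11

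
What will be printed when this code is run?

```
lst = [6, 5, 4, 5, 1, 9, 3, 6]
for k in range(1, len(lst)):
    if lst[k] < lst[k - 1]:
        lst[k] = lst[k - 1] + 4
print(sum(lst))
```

k=1: 5<6, lst[1] = 6+4 = 10 → [6, 10, 4, 5, 1, 9, 3, 6]
k=2: 4<10, lst[2] = 10+4 = 14 → [6, 10, 14, 5, 1, 9, 3, 6]
k=3: 5<14, lst[3] = 14+4 = 18 → [6, 10, 14, 18, 1, 9, 3, 6]
k=4: 1<18, lst[4] = 18+4 = 22 → [6, 10, 14, 18, 22, 9, 3, 6]
k=5: 9<22, lst[5] = 22+4 = 26 → [6, 10, 14, 18, 22, 26, 3, 6]
k=6: 3<26, lst[6] = 26+4 = 30 → [6, 10, 14, 18, 22, 26, 30, 6]
k=7: 6<30, lst[7] = 30+4 = 34 → [6, 10, 14, 18, 22, 26, 30, 34]
sum = 160

160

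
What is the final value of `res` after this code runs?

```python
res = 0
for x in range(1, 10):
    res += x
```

45

x=1: res = 0+1 = 1
x=2: res = 1+2 = 3
x=3: res = 3+3 = 6
x=4: res = 6+4 = 10
x=5: res = 10+5 = 15
x=6: res = 15+6 = 21
x=7: res = 21+7 = 28
x=8: res = 28+8 = 36
x=9: res = 36+9 = 45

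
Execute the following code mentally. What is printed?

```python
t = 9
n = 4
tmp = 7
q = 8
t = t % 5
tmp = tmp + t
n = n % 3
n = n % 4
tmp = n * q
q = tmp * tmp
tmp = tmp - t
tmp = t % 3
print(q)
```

64

t = 9%5 = 4
tmp = 7+4 = 11
n = 4%3 = 1
n = 1%4 = 1
tmp = 1*8 = 8
q = 8*8 = 64
tmp = 8-4 = 4
tmp = 4%3 = 1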